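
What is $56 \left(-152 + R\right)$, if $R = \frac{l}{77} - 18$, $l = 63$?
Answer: $- \frac{104216}{11} \approx -9474.2$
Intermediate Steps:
$R = - \frac{189}{11}$ ($R = \frac{63}{77} - 18 = 63 \cdot \frac{1}{77} - 18 = \frac{9}{11} - 18 = - \frac{189}{11} \approx -17.182$)
$56 \left(-152 + R\right) = 56 \left(-152 - \frac{189}{11}\right) = 56 \left(- \frac{1861}{11}\right) = - \frac{104216}{11}$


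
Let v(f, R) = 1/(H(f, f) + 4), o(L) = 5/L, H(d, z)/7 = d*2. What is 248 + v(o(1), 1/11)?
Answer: 18353/74 ≈ 248.01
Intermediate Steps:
H(d, z) = 14*d (H(d, z) = 7*(d*2) = 7*(2*d) = 14*d)
v(f, R) = 1/(4 + 14*f) (v(f, R) = 1/(14*f + 4) = 1/(4 + 14*f))
248 + v(o(1), 1/11) = 248 + 1/(2*(2 + 7*(5/1))) = 248 + 1/(2*(2 + 7*(5*1))) = 248 + 1/(2*(2 + 7*5)) = 248 + 1/(2*(2 + 35)) = 248 + (½)/37 = 248 + (½)*(1/37) = 248 + 1/74 = 18353/74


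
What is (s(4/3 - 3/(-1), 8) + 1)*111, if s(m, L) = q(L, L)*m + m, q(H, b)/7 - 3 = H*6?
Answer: 172309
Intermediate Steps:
q(H, b) = 21 + 42*H (q(H, b) = 21 + 7*(H*6) = 21 + 7*(6*H) = 21 + 42*H)
s(m, L) = m + m*(21 + 42*L) (s(m, L) = (21 + 42*L)*m + m = m*(21 + 42*L) + m = m + m*(21 + 42*L))
(s(4/3 - 3/(-1), 8) + 1)*111 = (2*(4/3 - 3/(-1))*(11 + 21*8) + 1)*111 = (2*(4*(1/3) - 3*(-1))*(11 + 168) + 1)*111 = (2*(4/3 + 3)*179 + 1)*111 = (2*(13/3)*179 + 1)*111 = (4654/3 + 1)*111 = (4657/3)*111 = 172309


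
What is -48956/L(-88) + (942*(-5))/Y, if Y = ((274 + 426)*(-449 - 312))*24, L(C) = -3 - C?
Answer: -4172615123/7244720 ≈ -575.95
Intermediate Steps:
Y = -12784800 (Y = (700*(-761))*24 = -532700*24 = -12784800)
-48956/L(-88) + (942*(-5))/Y = -48956/(-3 - 1*(-88)) + (942*(-5))/(-12784800) = -48956/(-3 + 88) - 4710*(-1/12784800) = -48956/85 + 157/426160 = -4172615123/7244720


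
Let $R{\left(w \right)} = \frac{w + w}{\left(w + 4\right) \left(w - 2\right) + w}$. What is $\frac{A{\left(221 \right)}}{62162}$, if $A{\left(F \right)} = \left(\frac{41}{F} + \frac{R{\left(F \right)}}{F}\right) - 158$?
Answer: $- \frac{863135775}{339983123896} \approx -0.0025388$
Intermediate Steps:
$R{\left(w \right)} = \frac{2 w}{w + \left(-2 + w\right) \left(4 + w\right)}$ ($R{\left(w \right)} = \frac{2 w}{\left(4 + w\right) \left(-2 + w\right) + w} = \frac{2 w}{\left(-2 + w\right) \left(4 + w\right) + w} = \frac{2 w}{w + \left(-2 + w\right) \left(4 + w\right)}$)
$A{\left(F \right)} = -158 + \frac{2}{-8 + F^{2} + 3 F} + \frac{41}{F}$ ($A{\left(F \right)} = \left(\frac{41}{F} + \frac{2 F \frac{1}{-8 + F^{2} + 3 F}}{F}\right) - 158 = \left(\frac{41}{F} + \frac{2}{-8 + F^{2} + 3 F}\right) - 158 = \left(\frac{2}{-8 + F^{2} + 3 F} + \frac{41}{F}\right) - 158 = -158 + \frac{2}{-8 + F^{2} + 3 F} + \frac{41}{F}$)
$\frac{A{\left(221 \right)}}{62162} = \frac{\frac{1}{221} \frac{1}{-8 + 221^{2} + 3 \cdot 221} \left(-328 - 433 \cdot 221^{2} - 158 \cdot 221^{3} + 1389 \cdot 221\right)}{62162} = \frac{-328 - 21148153 - 1705430038 + 306969}{221 \left(-8 + 48841 + 663\right)} \frac{1}{62162} = \frac{-328 - 21148153 - 1705430038 + 306969}{221 \cdot 49496} \cdot \frac{1}{62162} = \frac{1}{221} \cdot \frac{1}{49496} \left(-1726271550\right) \frac{1}{62162} = \left(- \frac{863135775}{5469308}\right) \frac{1}{62162} = - \frac{863135775}{339983123896}$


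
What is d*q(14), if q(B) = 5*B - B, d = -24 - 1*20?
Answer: -2464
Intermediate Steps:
d = -44 (d = -24 - 20 = -44)
q(B) = 4*B
d*q(14) = -176*14 = -44*56 = -2464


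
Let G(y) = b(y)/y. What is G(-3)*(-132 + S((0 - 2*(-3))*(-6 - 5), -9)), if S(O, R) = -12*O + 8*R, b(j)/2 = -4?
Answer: 1568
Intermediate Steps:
b(j) = -8 (b(j) = 2*(-4) = -8)
G(y) = -8/y
G(-3)*(-132 + S((0 - 2*(-3))*(-6 - 5), -9)) = (-8/(-3))*(-132 + (-12*(0 - 2*(-3))*(-6 - 5) + 8*(-9))) = (-8*(-⅓))*(-132 + (-12*(0 + 6)*(-11) - 72)) = 8*(-132 + (-72*(-11) - 72))/3 = 8*(-132 + (-12*(-66) - 72))/3 = 8*(-132 + (792 - 72))/3 = 8*(-132 + 720)/3 = (8/3)*588 = 1568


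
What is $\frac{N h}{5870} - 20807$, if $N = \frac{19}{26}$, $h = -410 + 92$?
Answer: $- \frac{1587785191}{76310} \approx -20807.0$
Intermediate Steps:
$h = -318$
$N = \frac{19}{26}$ ($N = 19 \cdot \frac{1}{26} = \frac{19}{26} \approx 0.73077$)
$\frac{N h}{5870} - 20807 = \frac{\frac{19}{26} \left(-318\right)}{5870} - 20807 = \left(- \frac{3021}{13}\right) \frac{1}{5870} - 20807 = - \frac{3021}{76310} - 20807 = - \frac{1587785191}{76310}$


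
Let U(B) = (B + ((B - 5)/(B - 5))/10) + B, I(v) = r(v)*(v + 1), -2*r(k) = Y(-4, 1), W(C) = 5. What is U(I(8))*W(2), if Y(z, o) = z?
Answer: 361/2 ≈ 180.50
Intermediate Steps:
r(k) = 2 (r(k) = -½*(-4) = 2)
I(v) = 2 + 2*v (I(v) = 2*(v + 1) = 2*(1 + v) = 2 + 2*v)
U(B) = ⅒ + 2*B (U(B) = (B + ((-5 + B)/(-5 + B))*(⅒)) + B = (B + 1*(⅒)) + B = (B + ⅒) + B = (⅒ + B) + B = ⅒ + 2*B)
U(I(8))*W(2) = (⅒ + 2*(2 + 2*8))*5 = (⅒ + 2*(2 + 16))*5 = (⅒ + 2*18)*5 = (⅒ + 36)*5 = (361/10)*5 = 361/2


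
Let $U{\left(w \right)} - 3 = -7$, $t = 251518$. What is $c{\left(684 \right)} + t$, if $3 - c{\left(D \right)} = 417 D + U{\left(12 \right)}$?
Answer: $-33703$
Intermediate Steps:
$U{\left(w \right)} = -4$ ($U{\left(w \right)} = 3 - 7 = -4$)
$c{\left(D \right)} = 7 - 417 D$ ($c{\left(D \right)} = 3 - \left(417 D - 4\right) = 3 - \left(-4 + 417 D\right) = 7 - 417 D$)
$c{\left(684 \right)} + t = \left(7 - 285228\right) + 251518 = -285221 + 251518 = -33703$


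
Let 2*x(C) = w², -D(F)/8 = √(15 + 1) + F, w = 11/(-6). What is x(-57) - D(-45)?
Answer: -23495/72 ≈ -326.32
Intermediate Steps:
w = -11/6 (w = 11*(-⅙) = -11/6 ≈ -1.8333)
D(F) = -32 - 8*F (D(F) = -8*(√(15 + 1) + F) = -8*(√16 + F) = -8*(4 + F) = -32 - 8*F)
x(C) = 121/72 (x(C) = (-11/6)²/2 = (½)*(121/36) = 121/72)
x(-57) - D(-45) = 121/72 - (-32 - 8*(-45)) = 121/72 - (-32 + 360) = 121/72 - 1*328 = 121/72 - 328 = -23495/72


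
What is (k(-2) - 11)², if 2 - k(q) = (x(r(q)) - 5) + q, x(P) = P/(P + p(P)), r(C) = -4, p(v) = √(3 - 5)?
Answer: 4*(6*√2 + 17*I)/(4*√2 + 7*I) ≈ 8.2469 + 1.8158*I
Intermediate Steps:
p(v) = I*√2 (p(v) = √(-2) = I*√2)
x(P) = P/(P + I*√2)
k(q) = 7 - q + 4/(-4 + I*√2) (k(q) = 2 - ((-4/(-4 + I*√2) - 5) + q) = 2 - ((-5 - 4/(-4 + I*√2)) + q) = 2 - (-5 + q - 4/(-4 + I*√2)) = 2 + (5 - q + 4/(-4 + I*√2)) = 7 - q + 4/(-4 + I*√2))
(k(-2) - 11)² = ((55/9 - 1*(-2) - 2*I*√2/9) - 11)² = ((55/9 + 2 - 2*I*√2/9) - 11)² = ((73/9 - 2*I*√2/9) - 11)² = (-26/9 - 2*I*√2/9)²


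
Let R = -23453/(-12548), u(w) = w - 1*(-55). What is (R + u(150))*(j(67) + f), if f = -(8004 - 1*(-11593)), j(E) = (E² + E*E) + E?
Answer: -6847701934/3137 ≈ -2.1829e+6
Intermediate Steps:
u(w) = 55 + w (u(w) = w + 55 = 55 + w)
R = 23453/12548 (R = -23453*(-1/12548) = 23453/12548 ≈ 1.8691)
j(E) = E + 2*E² (j(E) = (E² + E²) + E = 2*E² + E = E + 2*E²)
f = -19597 (f = -(8004 + 11593) = -1*19597 = -19597)
(R + u(150))*(j(67) + f) = (23453/12548 + (55 + 150))*(67*(1 + 2*67) - 19597) = (23453/12548 + 205)*(67*(1 + 134) - 19597) = 2595793*(67*135 - 19597)/12548 = 2595793*(9045 - 19597)/12548 = (2595793/12548)*(-10552) = -6847701934/3137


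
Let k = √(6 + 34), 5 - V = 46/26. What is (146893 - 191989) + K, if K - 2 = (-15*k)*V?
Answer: -45094 - 1260*√10/13 ≈ -45401.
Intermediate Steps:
V = 42/13 (V = 5 - 46/26 = 5 - 1*23/13 = 5 - 23/13 = 42/13 ≈ 3.2308)
k = 2*√10 (k = √40 = 2*√10 ≈ 6.3246)
K = 2 - 1260*√10/13 (K = 2 - 30*√10*(42/13) = 2 - 1260*√10/13 ≈ -304.50)
(146893 - 191989) + K = (146893 - 191989) + (2 - 1260*√10/13) = -45096 + (2 - 1260*√10/13) = -45094 - 1260*√10/13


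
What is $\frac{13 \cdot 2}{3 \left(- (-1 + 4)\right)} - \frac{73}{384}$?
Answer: $- \frac{3547}{1152} \approx -3.079$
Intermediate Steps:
$\frac{13 \cdot 2}{3 \left(- (-1 + 4)\right)} - \frac{73}{384} = \frac{26}{3 \left(\left(-1\right) 3\right)} - \frac{73}{384} = \frac{26}{3 \left(-3\right)} - \frac{73}{384} = \frac{26}{-9} - \frac{73}{384} = 26 \left(- \frac{1}{9}\right) - \frac{73}{384} = - \frac{26}{9} - \frac{73}{384} = - \frac{3547}{1152}$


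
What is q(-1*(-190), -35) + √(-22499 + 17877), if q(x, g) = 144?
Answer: 144 + I*√4622 ≈ 144.0 + 67.985*I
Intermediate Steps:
q(-1*(-190), -35) + √(-22499 + 17877) = 144 + √(-22499 + 17877) = 144 + √(-4622) = 144 + I*√4622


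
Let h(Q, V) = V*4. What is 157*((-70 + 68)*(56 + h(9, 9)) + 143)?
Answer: -6437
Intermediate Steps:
h(Q, V) = 4*V
157*((-70 + 68)*(56 + h(9, 9)) + 143) = 157*((-70 + 68)*(56 + 4*9) + 143) = 157*(-2*(56 + 36) + 143) = 157*(-2*92 + 143) = 157*(-184 + 143) = 157*(-41) = -6437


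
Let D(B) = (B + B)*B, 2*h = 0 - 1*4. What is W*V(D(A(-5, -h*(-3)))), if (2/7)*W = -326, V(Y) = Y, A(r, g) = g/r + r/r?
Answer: -276122/25 ≈ -11045.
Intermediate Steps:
h = -2 (h = (0 - 1*4)/2 = (0 - 4)/2 = (1/2)*(-4) = -2)
A(r, g) = 1 + g/r (A(r, g) = g/r + 1 = 1 + g/r)
D(B) = 2*B**2 (D(B) = (2*B)*B = 2*B**2)
W = -1141 (W = (7/2)*(-326) = -1141)
W*V(D(A(-5, -h*(-3)))) = -2282*((-1*(-2)*(-3) - 5)/(-5))**2 = -2282*(-(2*(-3) - 5)/5)**2 = -2282*(-(-6 - 5)/5)**2 = -2282*(-1/5*(-11))**2 = -2282*(11/5)**2 = -2282*121/25 = -1141*242/25 = -276122/25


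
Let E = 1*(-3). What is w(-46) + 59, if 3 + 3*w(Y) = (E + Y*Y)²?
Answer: 4464943/3 ≈ 1.4883e+6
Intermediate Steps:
E = -3
w(Y) = -1 + (-3 + Y²)²/3 (w(Y) = -1 + (-3 + Y*Y)²/3 = -1 + (-3 + Y²)²/3)
w(-46) + 59 = (-1 + (-3 + (-46)²)²/3) + 59 = (-1 + (-3 + 2116)²/3) + 59 = (-1 + (⅓)*2113²) + 59 = (-1 + (⅓)*4464769) + 59 = (-1 + 4464769/3) + 59 = 4464766/3 + 59 = 4464943/3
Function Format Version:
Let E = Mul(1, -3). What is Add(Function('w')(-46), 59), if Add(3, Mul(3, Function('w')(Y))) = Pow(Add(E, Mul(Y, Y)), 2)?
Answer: Rational(4464943, 3) ≈ 1.4883e+6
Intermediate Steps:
E = -3
Function('w')(Y) = Add(-1, Mul(Rational(1, 3), Pow(Add(-3, Pow(Y, 2)), 2))) (Function('w')(Y) = Add(-1, Mul(Rational(1, 3), Pow(Add(-3, Mul(Y, Y)), 2))) = Add(-1, Mul(Rational(1, 3), Pow(Add(-3, Pow(Y, 2)), 2))))
Add(Function('w')(-46), 59) = Add(Add(-1, Mul(Rational(1, 3), Pow(Add(-3, Pow(-46, 2)), 2))), 59) = Add(Add(-1, Mul(Rational(1, 3), Pow(Add(-3, 2116), 2))), 59) = Add(Add(-1, Mul(Rational(1, 3), Pow(2113, 2))), 59) = Add(Add(-1, Mul(Rational(1, 3), 4464769)), 59) = Add(Add(-1, Rational(4464769, 3)), 59) = Add(Rational(4464766, 3), 59) = Rational(4464943, 3)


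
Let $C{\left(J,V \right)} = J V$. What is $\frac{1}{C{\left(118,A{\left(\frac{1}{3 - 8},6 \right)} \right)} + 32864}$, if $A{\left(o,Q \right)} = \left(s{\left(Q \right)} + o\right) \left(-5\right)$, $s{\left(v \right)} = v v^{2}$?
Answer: $- \frac{1}{94458} \approx -1.0587 \cdot 10^{-5}$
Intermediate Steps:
$s{\left(v \right)} = v^{3}$
$A{\left(o,Q \right)} = - 5 o - 5 Q^{3}$ ($A{\left(o,Q \right)} = \left(Q^{3} + o\right) \left(-5\right) = \left(o + Q^{3}\right) \left(-5\right) = - 5 o - 5 Q^{3}$)
$\frac{1}{C{\left(118,A{\left(\frac{1}{3 - 8},6 \right)} \right)} + 32864} = \frac{1}{118 \left(- \frac{5}{3 - 8} - 5 \cdot 6^{3}\right) + 32864} = \frac{1}{118 \left(- \frac{5}{-5} - 1080\right) + 32864} = \frac{1}{118 \left(\left(-5\right) \left(- \frac{1}{5}\right) - 1080\right) + 32864} = \frac{1}{118 \left(1 - 1080\right) + 32864} = \frac{1}{118 \left(-1079\right) + 32864} = \frac{1}{-127322 + 32864} = \frac{1}{-94458} = - \frac{1}{94458}$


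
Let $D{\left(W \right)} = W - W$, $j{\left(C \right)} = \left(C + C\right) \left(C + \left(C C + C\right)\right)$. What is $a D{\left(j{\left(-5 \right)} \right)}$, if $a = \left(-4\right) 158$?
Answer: $0$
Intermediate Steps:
$j{\left(C \right)} = 2 C \left(C^{2} + 2 C\right)$ ($j{\left(C \right)} = 2 C \left(C + \left(C^{2} + C\right)\right) = 2 C \left(C + \left(C + C^{2}\right)\right) = 2 C \left(C^{2} + 2 C\right)$)
$D{\left(W \right)} = 0$
$a = -632$
$a D{\left(j{\left(-5 \right)} \right)} = \left(-632\right) 0 = 0$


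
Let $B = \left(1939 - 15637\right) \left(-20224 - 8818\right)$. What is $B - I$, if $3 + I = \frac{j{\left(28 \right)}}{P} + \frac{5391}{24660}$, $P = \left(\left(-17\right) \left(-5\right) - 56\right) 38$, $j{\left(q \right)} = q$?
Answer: $\frac{600600718818651}{1509740} \approx 3.9782 \cdot 10^{8}$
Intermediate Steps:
$P = 1102$ ($P = \left(85 - 56\right) 38 = 29 \cdot 38 = 1102$)
$I = - \frac{4160811}{1509740}$ ($I = -3 + \left(\frac{28}{1102} + \frac{5391}{24660}\right) = -3 + \left(28 \cdot \frac{1}{1102} + 5391 \cdot \frac{1}{24660}\right) = -3 + \left(\frac{14}{551} + \frac{599}{2740}\right) = -3 + \frac{368409}{1509740} = - \frac{4160811}{1509740} \approx -2.756$)
$B = 397817316$ ($B = \left(-13698\right) \left(-29042\right) = 397817316$)
$B - I = 397817316 - - \frac{4160811}{1509740} = 397817316 + \frac{4160811}{1509740} = \frac{600600718818651}{1509740}$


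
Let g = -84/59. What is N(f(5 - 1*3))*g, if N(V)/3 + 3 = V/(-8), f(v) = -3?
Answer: 1323/118 ≈ 11.212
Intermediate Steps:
g = -84/59 (g = -84*1/59 = -84/59 ≈ -1.4237)
N(V) = -9 - 3*V/8 (N(V) = -9 + 3*(V/(-8)) = -9 + 3*(V*(-1/8)) = -9 + 3*(-V/8) = -9 - 3*V/8)
N(f(5 - 1*3))*g = (-9 - 3/8*(-3))*(-84/59) = (-9 + 9/8)*(-84/59) = -63/8*(-84/59) = 1323/118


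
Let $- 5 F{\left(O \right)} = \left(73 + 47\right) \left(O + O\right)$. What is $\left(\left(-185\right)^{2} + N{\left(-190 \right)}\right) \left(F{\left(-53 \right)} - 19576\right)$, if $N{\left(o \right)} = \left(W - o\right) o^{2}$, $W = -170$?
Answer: $-12880024200$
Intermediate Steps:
$F{\left(O \right)} = - 48 O$ ($F{\left(O \right)} = - \frac{\left(73 + 47\right) \left(O + O\right)}{5} = - \frac{120 \cdot 2 O}{5} = - \frac{240 O}{5} = - 48 O$)
$N{\left(o \right)} = o^{2} \left(-170 - o\right)$ ($N{\left(o \right)} = \left(-170 - o\right) o^{2} = o^{2} \left(-170 - o\right)$)
$\left(\left(-185\right)^{2} + N{\left(-190 \right)}\right) \left(F{\left(-53 \right)} - 19576\right) = \left(\left(-185\right)^{2} + \left(-190\right)^{2} \left(-170 - -190\right)\right) \left(\left(-48\right) \left(-53\right) - 19576\right) = \left(34225 + 36100 \left(-170 + 190\right)\right) \left(2544 - 19576\right) = \left(34225 + 36100 \cdot 20\right) \left(-17032\right) = \left(34225 + 722000\right) \left(-17032\right) = 756225 \left(-17032\right) = -12880024200$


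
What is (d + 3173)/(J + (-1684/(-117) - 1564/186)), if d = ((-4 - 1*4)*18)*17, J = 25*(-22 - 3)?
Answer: -2629575/2245169 ≈ -1.1712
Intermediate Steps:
J = -625 (J = 25*(-25) = -625)
d = -2448 (d = ((-4 - 4)*18)*17 = -8*18*17 = -144*17 = -2448)
(d + 3173)/(J + (-1684/(-117) - 1564/186)) = (-2448 + 3173)/(-625 + (-1684/(-117) - 1564/186)) = 725/(-625 + (-1684*(-1/117) - 1564*1/186)) = 725/(-625 + (1684/117 - 782/93)) = 725/(-625 + 21706/3627) = 725/(-2245169/3627) = 725*(-3627/2245169) = -2629575/2245169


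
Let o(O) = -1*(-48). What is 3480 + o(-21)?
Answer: 3528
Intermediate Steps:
o(O) = 48
3480 + o(-21) = 3480 + 48 = 3528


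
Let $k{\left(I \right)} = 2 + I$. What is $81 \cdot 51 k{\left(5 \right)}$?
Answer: $28917$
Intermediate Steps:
$81 \cdot 51 k{\left(5 \right)} = 81 \cdot 51 \left(2 + 5\right) = 4131 \cdot 7 = 28917$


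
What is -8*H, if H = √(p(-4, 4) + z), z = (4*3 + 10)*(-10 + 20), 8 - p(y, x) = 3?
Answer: -120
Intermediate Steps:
p(y, x) = 5 (p(y, x) = 8 - 1*3 = 8 - 3 = 5)
z = 220 (z = (12 + 10)*10 = 22*10 = 220)
H = 15 (H = √(5 + 220) = √225 = 15)
-8*H = -8*15 = -120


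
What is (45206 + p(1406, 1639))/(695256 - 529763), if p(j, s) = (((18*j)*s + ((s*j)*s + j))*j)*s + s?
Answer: 8799362652090941/165493 ≈ 5.3171e+10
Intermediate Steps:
p(j, s) = s + j*s*(j + j*s² + 18*j*s) (p(j, s) = ((18*j*s + ((j*s)*s + j))*j)*s + s = ((18*j*s + (j*s² + j))*j)*s + s = ((18*j*s + (j + j*s²))*j)*s + s = ((j + j*s² + 18*j*s)*j)*s + s = (j*(j + j*s² + 18*j*s))*s + s = j*s*(j + j*s² + 18*j*s) + s = s + j*s*(j + j*s² + 18*j*s))
(45206 + p(1406, 1639))/(695256 - 529763) = (45206 + 1639*(1 + 1406² + 1406²*1639² + 18*1639*1406²))/(695256 - 529763) = (45206 + 1639*(1 + 1976836 + 1976836*2686321 + 18*1639*1976836))/165493 = (45206 + 1639*(1 + 1976836 + 5310416060356 + 58320615672))*(1/165493) = (45206 + 1639*5368738652865)*(1/165493) = (45206 + 8799362652045735)*(1/165493) = 8799362652090941*(1/165493) = 8799362652090941/165493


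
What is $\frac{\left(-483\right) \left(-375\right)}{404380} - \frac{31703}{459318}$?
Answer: $\frac{7037391361}{18573901284} \approx 0.37889$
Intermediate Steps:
$\frac{\left(-483\right) \left(-375\right)}{404380} - \frac{31703}{459318} = 181125 \cdot \frac{1}{404380} - \frac{31703}{459318} = \frac{36225}{80876} - \frac{31703}{459318} = \frac{7037391361}{18573901284}$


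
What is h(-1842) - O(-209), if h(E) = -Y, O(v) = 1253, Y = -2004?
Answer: 751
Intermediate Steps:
h(E) = 2004 (h(E) = -1*(-2004) = 2004)
h(-1842) - O(-209) = 2004 - 1*1253 = 2004 - 1253 = 751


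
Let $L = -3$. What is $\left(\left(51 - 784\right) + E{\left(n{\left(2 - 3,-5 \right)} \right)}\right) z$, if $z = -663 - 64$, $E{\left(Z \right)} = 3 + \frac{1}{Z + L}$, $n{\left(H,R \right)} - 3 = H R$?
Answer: $\frac{2652823}{5} \approx 5.3057 \cdot 10^{5}$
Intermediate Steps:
$n{\left(H,R \right)} = 3 + H R$
$E{\left(Z \right)} = 3 + \frac{1}{-3 + Z}$ ($E{\left(Z \right)} = 3 + \frac{1}{Z - 3} = 3 + \frac{1}{-3 + Z}$)
$z = -727$
$\left(\left(51 - 784\right) + E{\left(n{\left(2 - 3,-5 \right)} \right)}\right) z = \left(\left(51 - 784\right) + \frac{-8 + 3 \left(3 + \left(2 - 3\right) \left(-5\right)\right)}{-3 + \left(3 + \left(2 - 3\right) \left(-5\right)\right)}\right) \left(-727\right) = \left(-733 + \frac{-8 + 3 \left(3 - -5\right)}{-3 + \left(3 - -5\right)}\right) \left(-727\right) = \left(-733 + \frac{-8 + 3 \left(3 + 5\right)}{-3 + \left(3 + 5\right)}\right) \left(-727\right) = \left(-733 + \frac{-8 + 3 \cdot 8}{-3 + 8}\right) \left(-727\right) = \left(-733 + \frac{-8 + 24}{5}\right) \left(-727\right) = \left(-733 + \frac{1}{5} \cdot 16\right) \left(-727\right) = \left(-733 + \frac{16}{5}\right) \left(-727\right) = \left(- \frac{3649}{5}\right) \left(-727\right) = \frac{2652823}{5}$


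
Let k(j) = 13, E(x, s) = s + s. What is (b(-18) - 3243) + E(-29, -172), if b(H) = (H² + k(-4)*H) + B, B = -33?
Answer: -3530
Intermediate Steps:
E(x, s) = 2*s
b(H) = -33 + H² + 13*H (b(H) = (H² + 13*H) - 33 = -33 + H² + 13*H)
(b(-18) - 3243) + E(-29, -172) = ((-33 + (-18)² + 13*(-18)) - 3243) + 2*(-172) = ((-33 + 324 - 234) - 3243) - 344 = (57 - 3243) - 344 = -3186 - 344 = -3530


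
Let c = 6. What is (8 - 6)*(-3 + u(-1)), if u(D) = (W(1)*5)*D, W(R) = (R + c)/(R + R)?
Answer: -41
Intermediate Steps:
W(R) = (6 + R)/(2*R) (W(R) = (R + 6)/(R + R) = (6 + R)/((2*R)) = (6 + R)*(1/(2*R)) = (6 + R)/(2*R))
u(D) = 35*D/2 (u(D) = (((½)*(6 + 1)/1)*5)*D = (((½)*1*7)*5)*D = ((7/2)*5)*D = 35*D/2)
(8 - 6)*(-3 + u(-1)) = (8 - 6)*(-3 + (35/2)*(-1)) = 2*(-3 - 35/2) = 2*(-41/2) = -41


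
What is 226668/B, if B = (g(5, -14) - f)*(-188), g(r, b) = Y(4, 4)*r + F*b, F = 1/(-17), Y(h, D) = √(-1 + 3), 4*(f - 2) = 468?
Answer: 1935348051/189016657 + 81883815*√2/189016657 ≈ 10.852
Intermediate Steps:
f = 119 (f = 2 + (¼)*468 = 2 + 117 = 119)
Y(h, D) = √2
F = -1/17 ≈ -0.058824
g(r, b) = -b/17 + r*√2 (g(r, b) = √2*r - b/17 = r*√2 - b/17 = -b/17 + r*√2)
B = 377692/17 - 940*√2 (B = ((-1/17*(-14) + 5*√2) - 1*119)*(-188) = ((14/17 + 5*√2) - 119)*(-188) = (-2009/17 + 5*√2)*(-188) = 377692/17 - 940*√2 ≈ 20888.)
226668/B = 226668/(377692/17 - 940*√2)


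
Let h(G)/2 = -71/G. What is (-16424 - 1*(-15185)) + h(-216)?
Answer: -133741/108 ≈ -1238.3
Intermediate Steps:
h(G) = -142/G (h(G) = 2*(-71/G) = -142/G)
(-16424 - 1*(-15185)) + h(-216) = (-16424 - 1*(-15185)) - 142/(-216) = (-16424 + 15185) - 142*(-1/216) = -1239 + 71/108 = -133741/108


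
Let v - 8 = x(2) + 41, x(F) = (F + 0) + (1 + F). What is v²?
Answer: 2916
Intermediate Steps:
x(F) = 1 + 2*F (x(F) = F + (1 + F) = 1 + 2*F)
v = 54 (v = 8 + ((1 + 2*2) + 41) = 8 + ((1 + 4) + 41) = 8 + (5 + 41) = 8 + 46 = 54)
v² = 54² = 2916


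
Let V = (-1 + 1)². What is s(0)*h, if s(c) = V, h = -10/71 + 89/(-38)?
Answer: 0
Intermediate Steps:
h = -6699/2698 (h = -10*1/71 + 89*(-1/38) = -10/71 - 89/38 = -6699/2698 ≈ -2.4829)
V = 0 (V = 0² = 0)
s(c) = 0
s(0)*h = 0*(-6699/2698) = 0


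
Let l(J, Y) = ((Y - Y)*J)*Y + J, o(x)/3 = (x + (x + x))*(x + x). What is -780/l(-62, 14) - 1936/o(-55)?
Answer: 87502/6975 ≈ 12.545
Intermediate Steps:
o(x) = 18*x² (o(x) = 3*((x + (x + x))*(x + x)) = 3*((x + 2*x)*(2*x)) = 3*((3*x)*(2*x)) = 3*(6*x²) = 18*x²)
l(J, Y) = J (l(J, Y) = (0*J)*Y + J = 0*Y + J = 0 + J = J)
-780/l(-62, 14) - 1936/o(-55) = -780/(-62) - 1936/(18*(-55)²) = -780*(-1/62) - 1936/(18*3025) = 390/31 - 1936/54450 = 390/31 - 1936*1/54450 = 390/31 - 8/225 = 87502/6975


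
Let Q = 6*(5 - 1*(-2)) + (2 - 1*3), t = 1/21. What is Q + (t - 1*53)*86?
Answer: -94771/21 ≈ -4512.9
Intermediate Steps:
t = 1/21 ≈ 0.047619
Q = 41 (Q = 6*(5 + 2) + (2 - 3) = 6*7 - 1 = 42 - 1 = 41)
Q + (t - 1*53)*86 = 41 + (1/21 - 1*53)*86 = 41 + (1/21 - 53)*86 = 41 - 1112/21*86 = 41 - 95632/21 = -94771/21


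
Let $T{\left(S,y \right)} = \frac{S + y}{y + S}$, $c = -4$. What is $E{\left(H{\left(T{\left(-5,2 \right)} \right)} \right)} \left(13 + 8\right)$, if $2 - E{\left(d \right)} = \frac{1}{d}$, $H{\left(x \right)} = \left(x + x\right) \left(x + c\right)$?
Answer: $\frac{91}{2} \approx 45.5$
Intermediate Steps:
$T{\left(S,y \right)} = 1$ ($T{\left(S,y \right)} = \frac{S + y}{S + y} = 1$)
$H{\left(x \right)} = 2 x \left(-4 + x\right)$ ($H{\left(x \right)} = \left(x + x\right) \left(x - 4\right) = 2 x \left(-4 + x\right)$)
$E{\left(d \right)} = 2 - \frac{1}{d}$
$E{\left(H{\left(T{\left(-5,2 \right)} \right)} \right)} \left(13 + 8\right) = \left(2 - \frac{1}{2 \cdot 1 \left(-4 + 1\right)}\right) \left(13 + 8\right) = \left(2 - \frac{1}{2 \cdot 1 \left(-3\right)}\right) 21 = \left(2 - \frac{1}{-6}\right) 21 = \left(2 - - \frac{1}{6}\right) 21 = \left(2 + \frac{1}{6}\right) 21 = \frac{13}{6} \cdot 21 = \frac{91}{2}$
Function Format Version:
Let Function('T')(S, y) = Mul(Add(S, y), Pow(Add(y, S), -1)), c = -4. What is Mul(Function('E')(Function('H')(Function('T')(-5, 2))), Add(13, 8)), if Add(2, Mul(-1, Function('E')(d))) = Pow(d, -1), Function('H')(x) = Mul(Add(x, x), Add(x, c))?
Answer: Rational(91, 2) ≈ 45.500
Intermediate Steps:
Function('T')(S, y) = 1 (Function('T')(S, y) = Mul(Add(S, y), Pow(Add(S, y), -1)) = 1)
Function('H')(x) = Mul(2, x, Add(-4, x)) (Function('H')(x) = Mul(Add(x, x), Add(x, -4)) = Mul(Mul(2, x), Add(-4, x)) = Mul(2, x, Add(-4, x)))
Function('E')(d) = Add(2, Mul(-1, Pow(d, -1)))
Mul(Function('E')(Function('H')(Function('T')(-5, 2))), Add(13, 8)) = Mul(Add(2, Mul(-1, Pow(Mul(2, 1, Add(-4, 1)), -1))), Add(13, 8)) = Mul(Add(2, Mul(-1, Pow(Mul(2, 1, -3), -1))), 21) = Mul(Add(2, Mul(-1, Pow(-6, -1))), 21) = Mul(Add(2, Mul(-1, Rational(-1, 6))), 21) = Mul(Add(2, Rational(1, 6)), 21) = Mul(Rational(13, 6), 21) = Rational(91, 2)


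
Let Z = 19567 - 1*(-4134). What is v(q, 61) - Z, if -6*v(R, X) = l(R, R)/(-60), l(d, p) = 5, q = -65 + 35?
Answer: -1706471/72 ≈ -23701.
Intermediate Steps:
q = -30
v(R, X) = 1/72 (v(R, X) = -5/(6*(-60)) = -5*(-1)/(6*60) = -⅙*(-1/12) = 1/72)
Z = 23701 (Z = 19567 + 4134 = 23701)
v(q, 61) - Z = 1/72 - 1*23701 = 1/72 - 23701 = -1706471/72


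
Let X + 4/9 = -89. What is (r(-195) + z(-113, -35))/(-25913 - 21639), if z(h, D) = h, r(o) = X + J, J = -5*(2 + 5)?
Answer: 2137/427968 ≈ 0.0049934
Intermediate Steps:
X = -805/9 (X = -4/9 - 89 = -805/9 ≈ -89.444)
J = -35 (J = -5*7 = -35)
r(o) = -1120/9 (r(o) = -805/9 - 35 = -1120/9)
(r(-195) + z(-113, -35))/(-25913 - 21639) = (-1120/9 - 113)/(-25913 - 21639) = -2137/9/(-47552) = -2137/9*(-1/47552) = 2137/427968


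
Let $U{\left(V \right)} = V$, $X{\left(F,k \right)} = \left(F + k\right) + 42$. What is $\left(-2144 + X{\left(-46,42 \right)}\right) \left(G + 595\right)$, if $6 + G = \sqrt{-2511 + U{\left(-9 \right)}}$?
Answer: $-1240434 - 12636 i \sqrt{70} \approx -1.2404 \cdot 10^{6} - 1.0572 \cdot 10^{5} i$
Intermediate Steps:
$X{\left(F,k \right)} = 42 + F + k$
$G = -6 + 6 i \sqrt{70}$ ($G = -6 + \sqrt{-2511 - 9} = -6 + \sqrt{-2520} = -6 + 6 i \sqrt{70} \approx -6.0 + 50.2 i$)
$\left(-2144 + X{\left(-46,42 \right)}\right) \left(G + 595\right) = \left(-2144 + \left(42 - 46 + 42\right)\right) \left(\left(-6 + 6 i \sqrt{70}\right) + 595\right) = \left(-2144 + 38\right) \left(589 + 6 i \sqrt{70}\right) = - 2106 \left(589 + 6 i \sqrt{70}\right) = -1240434 - 12636 i \sqrt{70}$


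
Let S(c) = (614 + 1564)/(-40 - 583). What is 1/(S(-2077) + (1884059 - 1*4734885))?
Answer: -623/1776066776 ≈ -3.5078e-7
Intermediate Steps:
S(c) = -2178/623 (S(c) = 2178/(-623) = 2178*(-1/623) = -2178/623)
1/(S(-2077) + (1884059 - 1*4734885)) = 1/(-2178/623 + (1884059 - 1*4734885)) = 1/(-2178/623 + (1884059 - 4734885)) = 1/(-2178/623 - 2850826) = 1/(-1776066776/623) = -623/1776066776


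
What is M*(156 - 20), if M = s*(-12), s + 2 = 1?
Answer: 1632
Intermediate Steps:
s = -1 (s = -2 + 1 = -1)
M = 12 (M = -1*(-12) = 12)
M*(156 - 20) = 12*(156 - 20) = 12*136 = 1632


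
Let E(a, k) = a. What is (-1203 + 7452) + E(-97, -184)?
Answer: 6152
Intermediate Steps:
(-1203 + 7452) + E(-97, -184) = (-1203 + 7452) - 97 = 6249 - 97 = 6152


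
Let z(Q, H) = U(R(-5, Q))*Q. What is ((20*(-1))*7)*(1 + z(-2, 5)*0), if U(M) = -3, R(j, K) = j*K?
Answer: -140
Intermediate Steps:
R(j, K) = K*j
z(Q, H) = -3*Q
((20*(-1))*7)*(1 + z(-2, 5)*0) = ((20*(-1))*7)*(1 - 3*(-2)*0) = (-20*7)*(1 + 6*0) = -140*(1 + 0) = -140*1 = -140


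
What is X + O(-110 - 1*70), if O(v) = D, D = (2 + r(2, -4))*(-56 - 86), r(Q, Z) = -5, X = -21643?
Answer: -21217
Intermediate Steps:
D = 426 (D = (2 - 5)*(-56 - 86) = -3*(-142) = 426)
O(v) = 426
X + O(-110 - 1*70) = -21643 + 426 = -21217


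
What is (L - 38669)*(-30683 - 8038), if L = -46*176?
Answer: 1810787565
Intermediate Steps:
L = -8096
(L - 38669)*(-30683 - 8038) = (-8096 - 38669)*(-30683 - 8038) = -46765*(-38721) = 1810787565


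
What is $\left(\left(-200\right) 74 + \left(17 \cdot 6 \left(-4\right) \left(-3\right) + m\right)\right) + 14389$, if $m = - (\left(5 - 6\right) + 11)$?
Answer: $803$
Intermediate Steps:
$m = -10$ ($m = - (-1 + 11) = \left(-1\right) 10 = -10$)
$\left(\left(-200\right) 74 + \left(17 \cdot 6 \left(-4\right) \left(-3\right) + m\right)\right) + 14389 = \left(\left(-200\right) 74 - \left(10 - 17 \cdot 6 \left(-4\right) \left(-3\right)\right)\right) + 14389 = \left(-14800 - \left(10 - 17 \left(\left(-24\right) \left(-3\right)\right)\right)\right) + 14389 = \left(-14800 + \left(17 \cdot 72 - 10\right)\right) + 14389 = \left(-14800 + \left(1224 - 10\right)\right) + 14389 = \left(-14800 + 1214\right) + 14389 = -13586 + 14389 = 803$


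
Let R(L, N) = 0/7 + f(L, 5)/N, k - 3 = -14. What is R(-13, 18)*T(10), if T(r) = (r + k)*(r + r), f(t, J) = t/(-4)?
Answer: -65/18 ≈ -3.6111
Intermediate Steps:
f(t, J) = -t/4 (f(t, J) = t*(-¼) = -t/4)
k = -11 (k = 3 - 14 = -11)
R(L, N) = -L/(4*N) (R(L, N) = 0/7 + (-L/4)/N = 0*(⅐) - L/(4*N) = 0 - L/(4*N) = -L/(4*N))
T(r) = 2*r*(-11 + r) (T(r) = (r - 11)*(r + r) = (-11 + r)*(2*r) = 2*r*(-11 + r))
R(-13, 18)*T(10) = (-¼*(-13)/18)*(2*10*(-11 + 10)) = (-¼*(-13)*1/18)*(2*10*(-1)) = (13/72)*(-20) = -65/18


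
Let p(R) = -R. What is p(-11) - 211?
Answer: -200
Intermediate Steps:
p(-11) - 211 = -1*(-11) - 211 = 11 - 211 = -200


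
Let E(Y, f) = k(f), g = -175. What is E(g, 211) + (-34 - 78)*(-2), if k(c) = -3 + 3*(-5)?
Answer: 206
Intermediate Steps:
k(c) = -18 (k(c) = -3 - 15 = -18)
E(Y, f) = -18
E(g, 211) + (-34 - 78)*(-2) = -18 + (-34 - 78)*(-2) = -18 - 112*(-2) = -18 + 224 = 206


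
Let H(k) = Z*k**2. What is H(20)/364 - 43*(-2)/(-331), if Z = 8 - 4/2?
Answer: 190774/30121 ≈ 6.3336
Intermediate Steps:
Z = 6 (Z = 8 - 4*1/2 = 8 - 2 = 6)
H(k) = 6*k**2
H(20)/364 - 43*(-2)/(-331) = (6*20**2)/364 - 43*(-2)/(-331) = (6*400)*(1/364) + 86*(-1/331) = 2400*(1/364) - 86/331 = 600/91 - 86/331 = 190774/30121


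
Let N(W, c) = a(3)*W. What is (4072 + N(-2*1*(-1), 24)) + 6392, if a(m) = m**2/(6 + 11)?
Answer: 177906/17 ≈ 10465.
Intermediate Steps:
a(m) = m**2/17
N(W, c) = 9*W/17 (N(W, c) = ((1/17)*3**2)*W = ((1/17)*9)*W = 9*W/17)
(4072 + N(-2*1*(-1), 24)) + 6392 = (4072 + 9*(-2*1*(-1))/17) + 6392 = (4072 + 9*(-2*(-1))/17) + 6392 = (4072 + (9/17)*2) + 6392 = (4072 + 18/17) + 6392 = 69242/17 + 6392 = 177906/17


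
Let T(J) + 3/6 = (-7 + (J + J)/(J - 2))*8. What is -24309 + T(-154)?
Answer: -1899277/78 ≈ -24350.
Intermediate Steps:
T(J) = -113/2 + 16*J/(-2 + J) (T(J) = -½ + (-7 + (J + J)/(J - 2))*8 = -½ + (-7 + (2*J)/(-2 + J))*8 = -½ + (-7 + 2*J/(-2 + J))*8 = -½ + (-56 + 16*J/(-2 + J)) = -113/2 + 16*J/(-2 + J))
-24309 + T(-154) = -24309 + (226 - 81*(-154))/(2*(-2 - 154)) = -24309 + (½)*(226 + 12474)/(-156) = -24309 + (½)*(-1/156)*12700 = -24309 - 3175/78 = -1899277/78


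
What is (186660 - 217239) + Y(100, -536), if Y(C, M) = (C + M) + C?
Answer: -30915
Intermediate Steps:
Y(C, M) = M + 2*C
(186660 - 217239) + Y(100, -536) = (186660 - 217239) + (-536 + 2*100) = -30579 + (-536 + 200) = -30579 - 336 = -30915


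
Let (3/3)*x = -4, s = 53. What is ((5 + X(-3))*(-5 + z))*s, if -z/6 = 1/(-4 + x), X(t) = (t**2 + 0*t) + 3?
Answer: -15317/4 ≈ -3829.3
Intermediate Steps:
x = -4
X(t) = 3 + t**2 (X(t) = (t**2 + 0) + 3 = t**2 + 3 = 3 + t**2)
z = 3/4 (z = -6/(-4 - 4) = -6/(-8) = -6*(-1/8) = 3/4 ≈ 0.75000)
((5 + X(-3))*(-5 + z))*s = ((5 + (3 + (-3)**2))*(-5 + 3/4))*53 = ((5 + (3 + 9))*(-17/4))*53 = ((5 + 12)*(-17/4))*53 = (17*(-17/4))*53 = -289/4*53 = -15317/4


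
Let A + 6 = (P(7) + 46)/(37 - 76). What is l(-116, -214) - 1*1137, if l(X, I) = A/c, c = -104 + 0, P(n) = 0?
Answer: -576424/507 ≈ -1136.9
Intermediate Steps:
c = -104
A = -280/39 (A = -6 + (0 + 46)/(37 - 76) = -6 + 46/(-39) = -6 + 46*(-1/39) = -6 - 46/39 = -280/39 ≈ -7.1795)
l(X, I) = 35/507 (l(X, I) = -280/39/(-104) = -280/39*(-1/104) = 35/507)
l(-116, -214) - 1*1137 = 35/507 - 1*1137 = 35/507 - 1137 = -576424/507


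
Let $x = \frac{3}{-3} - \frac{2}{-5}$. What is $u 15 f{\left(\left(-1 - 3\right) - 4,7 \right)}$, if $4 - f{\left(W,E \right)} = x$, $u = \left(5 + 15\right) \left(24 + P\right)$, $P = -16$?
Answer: $11040$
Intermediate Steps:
$x = - \frac{3}{5}$ ($x = 3 \left(- \frac{1}{3}\right) - - \frac{2}{5} = -1 + \frac{2}{5} = - \frac{3}{5} \approx -0.6$)
$u = 160$ ($u = \left(5 + 15\right) \left(24 - 16\right) = 20 \cdot 8 = 160$)
$f{\left(W,E \right)} = \frac{23}{5}$ ($f{\left(W,E \right)} = 4 - - \frac{3}{5} = 4 + \frac{3}{5} = \frac{23}{5}$)
$u 15 f{\left(\left(-1 - 3\right) - 4,7 \right)} = 160 \cdot 15 \cdot \frac{23}{5} = 2400 \cdot \frac{23}{5} = 11040$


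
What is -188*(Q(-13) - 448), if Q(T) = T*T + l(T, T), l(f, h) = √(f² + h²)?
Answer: 52452 - 2444*√2 ≈ 48996.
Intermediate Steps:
Q(T) = T² + √2*√(T²) (Q(T) = T*T + √(T² + T²) = T² + √(2*T²) = T² + √2*√(T²))
-188*(Q(-13) - 448) = -188*(((-13)² + √2*√((-13)²)) - 448) = -188*((169 + √2*√169) - 448) = -188*((169 + √2*13) - 448) = -188*((169 + 13*√2) - 448) = -188*(-279 + 13*√2) = 52452 - 2444*√2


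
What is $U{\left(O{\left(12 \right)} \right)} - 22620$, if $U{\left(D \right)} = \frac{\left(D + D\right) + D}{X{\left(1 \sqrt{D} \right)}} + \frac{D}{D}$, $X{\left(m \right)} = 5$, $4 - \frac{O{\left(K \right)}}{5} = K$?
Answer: $-22643$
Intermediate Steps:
$O{\left(K \right)} = 20 - 5 K$
$U{\left(D \right)} = 1 + \frac{3 D}{5}$ ($U{\left(D \right)} = \frac{\left(D + D\right) + D}{5} + \frac{D}{D} = \left(2 D + D\right) \frac{1}{5} + 1 = 3 D \frac{1}{5} + 1 = \frac{3 D}{5} + 1 = 1 + \frac{3 D}{5}$)
$U{\left(O{\left(12 \right)} \right)} - 22620 = \left(1 + \frac{3 \left(20 - 60\right)}{5}\right) - 22620 = \left(1 + \frac{3}{5} \left(-40\right)\right) - 22620 = \left(1 - 24\right) - 22620 = -23 - 22620 = -22643$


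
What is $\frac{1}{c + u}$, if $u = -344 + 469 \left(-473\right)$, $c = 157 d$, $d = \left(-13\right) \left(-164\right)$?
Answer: $\frac{1}{112543} \approx 8.8855 \cdot 10^{-6}$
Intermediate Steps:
$d = 2132$
$c = 334724$ ($c = 157 \cdot 2132 = 334724$)
$u = -222181$ ($u = -344 - 221837 = -222181$)
$\frac{1}{c + u} = \frac{1}{334724 - 222181} = \frac{1}{112543}$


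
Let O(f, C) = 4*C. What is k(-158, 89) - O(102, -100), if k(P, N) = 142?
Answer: 542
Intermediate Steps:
k(-158, 89) - O(102, -100) = 142 - 4*(-100) = 142 - 1*(-400) = 142 + 400 = 542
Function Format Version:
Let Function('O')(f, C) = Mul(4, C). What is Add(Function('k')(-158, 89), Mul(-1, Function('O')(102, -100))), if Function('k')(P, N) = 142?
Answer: 542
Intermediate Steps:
Add(Function('k')(-158, 89), Mul(-1, Function('O')(102, -100))) = Add(142, Mul(-1, Mul(4, -100))) = Add(142, Mul(-1, -400)) = Add(142, 400) = 542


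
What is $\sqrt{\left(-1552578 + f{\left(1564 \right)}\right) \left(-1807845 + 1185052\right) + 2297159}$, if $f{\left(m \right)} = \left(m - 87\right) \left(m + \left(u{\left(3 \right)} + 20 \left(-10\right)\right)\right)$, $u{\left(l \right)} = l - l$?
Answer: $i \sqrt{287759208491} \approx 5.3643 \cdot 10^{5} i$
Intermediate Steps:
$u{\left(l \right)} = 0$
$f{\left(m \right)} = \left(-200 + m\right) \left(-87 + m\right)$ ($f{\left(m \right)} = \left(m - 87\right) \left(m + \left(0 + 20 \left(-10\right)\right)\right) = \left(-87 + m\right) \left(m + \left(0 - 200\right)\right) = \left(-87 + m\right) \left(m - 200\right) = \left(-87 + m\right) \left(-200 + m\right) = \left(-200 + m\right) \left(-87 + m\right)$)
$\sqrt{\left(-1552578 + f{\left(1564 \right)}\right) \left(-1807845 + 1185052\right) + 2297159} = \sqrt{\left(-1552578 + \left(17400 + 1564^{2} - 448868\right)\right) \left(-1807845 + 1185052\right) + 2297159} = \sqrt{\left(-1552578 + \left(17400 + 2446096 - 448868\right)\right) \left(-622793\right) + 2297159} = \sqrt{\left(-1552578 + 2014628\right) \left(-622793\right) + 2297159} = \sqrt{462050 \left(-622793\right) + 2297159} = \sqrt{-287761505650 + 2297159} = \sqrt{-287759208491} = i \sqrt{287759208491}$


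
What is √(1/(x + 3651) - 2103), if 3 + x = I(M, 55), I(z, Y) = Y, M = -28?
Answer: 4*I*√3406991/161 ≈ 45.858*I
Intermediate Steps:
x = 52 (x = -3 + 55 = 52)
√(1/(x + 3651) - 2103) = √(1/(52 + 3651) - 2103) = √(1/3703 - 2103) = √(-7787408/3703) = 4*I*√3406991/161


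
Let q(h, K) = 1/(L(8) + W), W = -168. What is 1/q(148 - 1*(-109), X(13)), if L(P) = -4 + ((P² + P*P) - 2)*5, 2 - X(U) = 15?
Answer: 458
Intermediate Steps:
X(U) = -13 (X(U) = 2 - 1*15 = 2 - 15 = -13)
L(P) = -14 + 10*P² (L(P) = -4 + ((P² + P²) - 2)*5 = -4 + (2*P² - 2)*5 = -4 + (-2 + 2*P²)*5 = -4 + (-10 + 10*P²) = -14 + 10*P²)
q(h, K) = 1/458 (q(h, K) = 1/((-14 + 10*8²) - 168) = 1/((-14 + 10*64) - 168) = 1/((-14 + 640) - 168) = 1/(626 - 168) = 1/458)
1/q(148 - 1*(-109), X(13)) = 1/(1/458) = 458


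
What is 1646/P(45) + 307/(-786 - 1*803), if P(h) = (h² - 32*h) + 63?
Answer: 1208279/514836 ≈ 2.3469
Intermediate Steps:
P(h) = 63 + h² - 32*h
1646/P(45) + 307/(-786 - 1*803) = 1646/(63 + 45² - 32*45) + 307/(-786 - 1*803) = 1646/(63 + 2025 - 1440) + 307/(-786 - 803) = 1646/648 + 307/(-1589) = 1646*(1/648) + 307*(-1/1589) = 823/324 - 307/1589 = 1208279/514836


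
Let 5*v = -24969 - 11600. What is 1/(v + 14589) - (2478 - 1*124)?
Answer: -85629099/36376 ≈ -2354.0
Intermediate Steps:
v = -36569/5 (v = (-24969 - 11600)/5 = (1/5)*(-36569) = -36569/5 ≈ -7313.8)
1/(v + 14589) - (2478 - 1*124) = 1/(-36569/5 + 14589) - (2478 - 1*124) = 1/(36376/5) - (2478 - 124) = 5/36376 - 1*2354 = 5/36376 - 2354 = -85629099/36376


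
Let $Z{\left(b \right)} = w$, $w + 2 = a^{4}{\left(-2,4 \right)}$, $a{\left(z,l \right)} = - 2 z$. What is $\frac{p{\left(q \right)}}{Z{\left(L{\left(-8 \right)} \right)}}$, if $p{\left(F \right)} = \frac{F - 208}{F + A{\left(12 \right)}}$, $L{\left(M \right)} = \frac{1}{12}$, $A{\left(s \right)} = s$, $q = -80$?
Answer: $\frac{36}{2159} \approx 0.016674$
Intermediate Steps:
$w = 254$ ($w = -2 + \left(\left(-2\right) \left(-2\right)\right)^{4} = -2 + 4^{4} = -2 + 256 = 254$)
$L{\left(M \right)} = \frac{1}{12}$
$Z{\left(b \right)} = 254$
$p{\left(F \right)} = \frac{-208 + F}{12 + F}$ ($p{\left(F \right)} = \frac{F - 208}{F + 12} = \frac{-208 + F}{12 + F}$)
$\frac{p{\left(q \right)}}{Z{\left(L{\left(-8 \right)} \right)}} = \frac{\frac{1}{12 - 80} \left(-208 - 80\right)}{254} = \frac{1}{-68} \left(-288\right) \frac{1}{254} = \left(- \frac{1}{68}\right) \left(-288\right) \frac{1}{254} = \frac{72}{17} \cdot \frac{1}{254} = \frac{36}{2159}$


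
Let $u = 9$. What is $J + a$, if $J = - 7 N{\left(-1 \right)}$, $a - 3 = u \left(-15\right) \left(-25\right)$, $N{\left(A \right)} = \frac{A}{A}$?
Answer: $3371$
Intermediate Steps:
$N{\left(A \right)} = 1$
$a = 3378$ ($a = 3 + 9 \left(-15\right) \left(-25\right) = 3 - -3375 = 3 + 3375 = 3378$)
$J = -7$ ($J = \left(-7\right) 1 = -7$)
$J + a = -7 + 3378 = 3371$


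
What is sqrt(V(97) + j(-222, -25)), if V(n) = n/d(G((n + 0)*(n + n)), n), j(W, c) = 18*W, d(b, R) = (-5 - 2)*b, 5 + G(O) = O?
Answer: I*sqrt(69300720620103)/131691 ≈ 63.214*I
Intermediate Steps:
G(O) = -5 + O
d(b, R) = -7*b
V(n) = n/(35 - 14*n**2) (V(n) = n/((-7*(-5 + (n + 0)*(n + n)))) = n/((-7*(-5 + n*(2*n)))) = n/((-7*(-5 + 2*n**2))) = n/(35 - 14*n**2))
sqrt(V(97) + j(-222, -25)) = sqrt((1/7)*97/(5 - 2*97**2) + 18*(-222)) = sqrt((1/7)*97/(5 - 2*9409) - 3996) = sqrt((1/7)*97/(5 - 18818) - 3996) = sqrt((1/7)*97/(-18813) - 3996) = sqrt((1/7)*97*(-1/18813) - 3996) = sqrt(-97/131691 - 3996) = sqrt(-526237333/131691) = I*sqrt(69300720620103)/131691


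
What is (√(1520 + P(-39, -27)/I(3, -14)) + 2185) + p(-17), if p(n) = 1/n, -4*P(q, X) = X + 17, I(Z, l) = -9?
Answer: 37144/17 + √54710/6 ≈ 2223.9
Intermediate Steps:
P(q, X) = -17/4 - X/4 (P(q, X) = -(X + 17)/4 = -(17 + X)/4 = -17/4 - X/4)
(√(1520 + P(-39, -27)/I(3, -14)) + 2185) + p(-17) = (√(1520 + (-17/4 - ¼*(-27))/(-9)) + 2185) + 1/(-17) = (√(1520 + (-17/4 + 27/4)*(-⅑)) + 2185) - 1/17 = (√(1520 + (5/2)*(-⅑)) + 2185) - 1/17 = (√(1520 - 5/18) + 2185) - 1/17 = (√(27355/18) + 2185) - 1/17 = (√54710/6 + 2185) - 1/17 = (2185 + √54710/6) - 1/17 = 37144/17 + √54710/6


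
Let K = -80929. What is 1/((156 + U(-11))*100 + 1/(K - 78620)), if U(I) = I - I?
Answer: 159549/2488964399 ≈ 6.4103e-5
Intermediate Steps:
U(I) = 0
1/((156 + U(-11))*100 + 1/(K - 78620)) = 1/((156 + 0)*100 + 1/(-80929 - 78620)) = 1/(156*100 + 1/(-159549)) = 1/(15600 - 1/159549) = 1/(2488964399/159549) = 159549/2488964399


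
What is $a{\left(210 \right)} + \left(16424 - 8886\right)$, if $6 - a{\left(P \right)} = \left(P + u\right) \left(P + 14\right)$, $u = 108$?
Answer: $-63688$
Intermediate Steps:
$a{\left(P \right)} = 6 - \left(14 + P\right) \left(108 + P\right)$ ($a{\left(P \right)} = 6 - \left(P + 108\right) \left(P + 14\right) = 6 - \left(108 + P\right) \left(14 + P\right) = 6 - \left(14 + P\right) \left(108 + P\right)$)
$a{\left(210 \right)} + \left(16424 - 8886\right) = \left(-1506 - 210^{2} - 25620\right) + \left(16424 - 8886\right) = \left(-1506 - 44100 - 25620\right) + \left(16424 - 8886\right) = \left(-1506 - 44100 - 25620\right) + 7538 = -71226 + 7538 = -63688$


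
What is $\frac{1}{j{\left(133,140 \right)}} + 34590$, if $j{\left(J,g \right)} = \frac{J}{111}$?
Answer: $\frac{4600581}{133} \approx 34591.0$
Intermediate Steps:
$j{\left(J,g \right)} = \frac{J}{111}$ ($j{\left(J,g \right)} = J \frac{1}{111} = \frac{J}{111}$)
$\frac{1}{j{\left(133,140 \right)}} + 34590 = \frac{1}{\frac{1}{111} \cdot 133} + 34590 = \frac{1}{\frac{133}{111}} + 34590 = \frac{111}{133} + 34590 = \frac{4600581}{133}$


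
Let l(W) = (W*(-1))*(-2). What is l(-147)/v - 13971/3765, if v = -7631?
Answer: -35168597/9576905 ≈ -3.6722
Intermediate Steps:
l(W) = 2*W (l(W) = -W*(-2) = 2*W)
l(-147)/v - 13971/3765 = (2*(-147))/(-7631) - 13971/3765 = -294*(-1/7631) - 13971*1/3765 = 294/7631 - 4657/1255 = -35168597/9576905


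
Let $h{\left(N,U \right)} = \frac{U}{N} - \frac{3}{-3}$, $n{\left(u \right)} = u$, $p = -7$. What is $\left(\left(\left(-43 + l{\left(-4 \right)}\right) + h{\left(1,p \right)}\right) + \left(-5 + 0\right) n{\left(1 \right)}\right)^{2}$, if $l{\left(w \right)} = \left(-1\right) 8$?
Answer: $3844$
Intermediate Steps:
$l{\left(w \right)} = -8$
$h{\left(N,U \right)} = 1 + \frac{U}{N}$ ($h{\left(N,U \right)} = \frac{U}{N} - -1 = \frac{U}{N} + 1 = 1 + \frac{U}{N}$)
$\left(\left(\left(-43 + l{\left(-4 \right)}\right) + h{\left(1,p \right)}\right) + \left(-5 + 0\right) n{\left(1 \right)}\right)^{2} = \left(\left(\left(-43 - 8\right) + \frac{1 - 7}{1}\right) + \left(-5 + 0\right) 1\right)^{2} = \left(\left(-51 + 1 \left(-6\right)\right) - 5\right)^{2} = \left(\left(-51 - 6\right) - 5\right)^{2} = \left(-57 - 5\right)^{2} = \left(-62\right)^{2} = 3844$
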